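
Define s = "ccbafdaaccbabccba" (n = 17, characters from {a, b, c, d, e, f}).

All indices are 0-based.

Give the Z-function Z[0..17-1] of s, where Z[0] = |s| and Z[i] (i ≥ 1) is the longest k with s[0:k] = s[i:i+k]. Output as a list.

Z[0]=17
i=1: fresh scan; Z[1]=1 scan→box=[1,2)
i=2: fresh scan; Z[2]=0
i=3: fresh scan; Z[3]=0
i=4: fresh scan; Z[4]=0
i=5: fresh scan; Z[5]=0
i=6: fresh scan; Z[6]=0
i=7: fresh scan; Z[7]=0
i=8: fresh scan; Z[8]=4 scan→box=[8,12)
i=9: min(r-i=3, Z[1]=1)=1; Z[9]=1
i=10: min(r-i=2, Z[2]=0)=0; Z[10]=0
i=11: min(r-i=1, Z[3]=0)=0; Z[11]=0
i=12: fresh scan; Z[12]=0
i=13: fresh scan; Z[13]=4 scan→box=[13,17)
i=14: min(r-i=3, Z[1]=1)=1; Z[14]=1
i=15: min(r-i=2, Z[2]=0)=0; Z[15]=0
i=16: min(r-i=1, Z[3]=0)=0; Z[16]=0

[17, 1, 0, 0, 0, 0, 0, 0, 4, 1, 0, 0, 0, 4, 1, 0, 0]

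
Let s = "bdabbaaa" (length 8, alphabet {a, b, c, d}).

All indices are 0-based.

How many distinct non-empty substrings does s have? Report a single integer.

sorted suffixes:
  #0 SA[0]=7  'a'
  #1 SA[1]=6  'aa'
  #2 SA[2]=5  'aaa'
  #3 SA[3]=2  'abbaaa'
  #4 SA[4]=4  'baaa'
  #5 SA[5]=3  'bbaaa'
  #6 SA[6]=0  'bdabbaaa'
  #7 SA[7]=1  'dabbaaa'

SA = [7, 6, 5, 2, 4, 3, 0, 1]
i: (SA[i-1],SA[i]) lcp shared
  1: (7,6) 1 'a'
  2: (6,5) 2 'aa'
  3: (5,2) 1 'a'
  4: (2,4) 0 ''
  5: (4,3) 1 'b'
  6: (3,0) 1 'b'
  7: (0,1) 0 ''

n(n+1)/2 = 8·9/2 = 36
Σ LCP = 0 + 1 + 2 + 1 + 0 + 1 + 1 + 0 = 6
distinct = 36 − 6 = 30

30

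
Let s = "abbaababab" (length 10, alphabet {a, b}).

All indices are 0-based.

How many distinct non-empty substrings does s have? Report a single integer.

39

sorted suffixes:
  #0 SA[0]=3  'aababab'
  #1 SA[1]=8  'ab'
  #2 SA[2]=6  'abab'
  #3 SA[3]=4  'ababab'
  #4 SA[4]=0  'abbaababab'
  #5 SA[5]=9  'b'
  #6 SA[6]=2  'baababab'
  #7 SA[7]=7  'bab'
  #8 SA[8]=5  'babab'
  #9 SA[9]=1  'bbaababab'

SA = [3, 8, 6, 4, 0, 9, 2, 7, 5, 1]
i: (SA[i-1],SA[i]) lcp shared
  1: (3,8) 1 'a'
  2: (8,6) 2 'ab'
  3: (6,4) 4 'abab'
  4: (4,0) 2 'ab'
  5: (0,9) 0 ''
  6: (9,2) 1 'b'
  7: (2,7) 2 'ba'
  8: (7,5) 3 'bab'
  9: (5,1) 1 'b'

n(n+1)/2 = 10·11/2 = 55
Σ LCP = 0 + 1 + 2 + 4 + 2 + 0 + 1 + 2 + 3 + 1 = 16
distinct = 55 − 16 = 39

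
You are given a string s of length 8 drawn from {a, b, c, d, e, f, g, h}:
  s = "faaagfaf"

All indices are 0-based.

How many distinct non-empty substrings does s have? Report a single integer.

rank | idx | suffix
   0 |   1 | aaagfaf
   1 |   2 | aagfaf
   2 |   6 | af
   3 |   3 | agfaf
   4 |   7 | f
   5 |   0 | faaagfaf
   6 |   5 | faf
   7 |   4 | gfaf

SA = [1, 2, 6, 3, 7, 0, 5, 4]
rank  pair      lcp
   1  s[1:],s[2:]  2  'aa'
   2  s[2:],s[6:]  1  'a'
   3  s[6:],s[3:]  1  'a'
   4  s[3:],s[7:]  0  ''
   5  s[7:],s[0:]  1  'f'
   6  s[0:],s[5:]  2  'fa'
   7  s[5:],s[4:]  0  ''

n(n+1)/2 = 8·9/2 = 36
Σ LCP = 0 + 2 + 1 + 1 + 0 + 1 + 2 + 0 = 7
distinct = 36 − 7 = 29

29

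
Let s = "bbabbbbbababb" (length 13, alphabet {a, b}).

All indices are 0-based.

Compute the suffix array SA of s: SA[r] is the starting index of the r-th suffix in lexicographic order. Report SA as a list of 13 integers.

[8, 10, 2, 12, 7, 9, 1, 11, 6, 0, 5, 4, 3]

rank | idx | suffix
   0 |   8 | ababb
   1 |  10 | abb
   2 |   2 | abbbbbababb
   3 |  12 | b
   4 |   7 | bababb
   5 |   9 | babb
   6 |   1 | babbbbbababb
   7 |  11 | bb
   8 |   6 | bbababb
   9 |   0 | bbabbbbbababb
  10 |   5 | bbbababb
  11 |   4 | bbbbababb
  12 |   3 | bbbbbababb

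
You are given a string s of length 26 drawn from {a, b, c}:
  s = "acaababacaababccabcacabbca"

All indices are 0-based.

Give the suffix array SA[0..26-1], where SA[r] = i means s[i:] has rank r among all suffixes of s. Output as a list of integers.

sorted suffixes:
  #0 SA[0]=25  'a'
  #1 SA[1]=2  'aababacaababccabcacabbca'
  #2 SA[2]=9  'aababccabcacabbca'
  #3 SA[3]=3  'ababacaababccabcacabbca'
  #4 SA[4]=10  'ababccabcacabbca'
  #5 SA[5]=5  'abacaababccabcacabbca'
  #6 SA[6]=21  'abbca'
  #7 SA[7]=16  'abcacabbca'
  #8 SA[8]=12  'abccabcacabbca'
  #9 SA[9]=0  'acaababacaababccabcacabbca'
  #10 SA[10]=7  'acaababccabcacabbca'
  #11 SA[11]=19  'acabbca'
  #12 SA[12]=4  'babacaababccabcacabbca'
  #13 SA[13]=11  'babccabcacabbca'
  #14 SA[14]=6  'bacaababccabcacabbca'
  #15 SA[15]=22  'bbca'
  #16 SA[16]=23  'bca'
  #17 SA[17]=17  'bcacabbca'
  #18 SA[18]=13  'bccabcacabbca'
  #19 SA[19]=24  'ca'
  #20 SA[20]=1  'caababacaababccabcacabbca'
  #21 SA[21]=8  'caababccabcacabbca'
  #22 SA[22]=20  'cabbca'
  #23 SA[23]=15  'cabcacabbca'
  #24 SA[24]=18  'cacabbca'
  #25 SA[25]=14  'ccabcacabbca'

[25, 2, 9, 3, 10, 5, 21, 16, 12, 0, 7, 19, 4, 11, 6, 22, 23, 17, 13, 24, 1, 8, 20, 15, 18, 14]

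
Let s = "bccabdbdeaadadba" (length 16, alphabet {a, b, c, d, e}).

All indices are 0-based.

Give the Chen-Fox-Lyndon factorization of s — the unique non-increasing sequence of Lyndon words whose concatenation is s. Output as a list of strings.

["bcc", "abdbde", "aadadb", "a"]

emit factor 1: 'bcc' (i=0, period=3)
emit factor 2: 'abdbde' (i=3, period=6)
emit factor 3: 'aadadb' (i=9, period=6)
emit factor 4: 'a' (i=15, period=1)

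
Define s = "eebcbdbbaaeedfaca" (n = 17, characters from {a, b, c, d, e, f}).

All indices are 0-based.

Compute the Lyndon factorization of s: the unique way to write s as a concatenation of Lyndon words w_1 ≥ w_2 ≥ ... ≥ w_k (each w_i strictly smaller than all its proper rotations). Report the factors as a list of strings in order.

emit factor 1: 'e' (i=0, period=1)
emit factor 2: 'e' (i=1, period=1)
emit factor 3: 'bcbd' (i=2, period=4)
emit factor 4: 'b' (i=6, period=1)
emit factor 5: 'b' (i=7, period=1)
emit factor 6: 'aaeedfac' (i=8, period=8)
emit factor 7: 'a' (i=16, period=1)

["e", "e", "bcbd", "b", "b", "aaeedfac", "a"]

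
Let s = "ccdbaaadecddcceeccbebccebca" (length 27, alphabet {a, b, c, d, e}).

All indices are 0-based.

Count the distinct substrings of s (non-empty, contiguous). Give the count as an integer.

sorted suffixes:
  #0 SA[0]=26  'a'
  #1 SA[1]=4  'aaadecddcceeccbebccebca'
  #2 SA[2]=5  'aadecddcceeccbebccebca'
  #3 SA[3]=6  'adecddcceeccbebccebca'
  #4 SA[4]=3  'baaadecddcceeccbebccebca'
  #5 SA[5]=24  'bca'
  #6 SA[6]=20  'bccebca'
  #7 SA[7]=18  'bebccebca'
  #8 SA[8]=25  'ca'
  #9 SA[9]=17  'cbebccebca'
  #10 SA[10]=16  'ccbebccebca'
  #11 SA[11]=0  'ccdbaaadecddcceeccbebccebca'
  #12 SA[12]=21  'ccebca'
  #13 SA[13]=12  'cceeccbebccebca'
  #14 SA[14]=1  'cdbaaadecddcceeccbebccebca'
  #15 SA[15]=9  'cddcceeccbebccebca'
  #16 SA[16]=22  'cebca'
  #17 SA[17]=13  'ceeccbebccebca'
  #18 SA[18]=2  'dbaaadecddcceeccbebccebca'
  #19 SA[19]=11  'dcceeccbebccebca'
  #20 SA[20]=10  'ddcceeccbebccebca'
  #21 SA[21]=7  'decddcceeccbebccebca'
  #22 SA[22]=23  'ebca'
  #23 SA[23]=19  'ebccebca'
  #24 SA[24]=15  'eccbebccebca'
  #25 SA[25]=8  'ecddcceeccbebccebca'
  #26 SA[26]=14  'eeccbebccebca'

SA = [26, 4, 5, 6, 3, 24, 20, 18, 25, 17, 16, 0, 21, 12, 1, 9, 22, 13, 2, 11, 10, 7, 23, 19, 15, 8, 14]
i: (SA[i-1],SA[i]) lcp shared
  1: (26,4) 1 'a'
  2: (4,5) 2 'aa'
  3: (5,6) 1 'a'
  4: (6,3) 0 ''
  5: (3,24) 1 'b'
  6: (24,20) 2 'bc'
  7: (20,18) 1 'b'
  8: (18,25) 0 ''
  9: (25,17) 1 'c'
  10: (17,16) 1 'c'
  11: (16,0) 2 'cc'
  12: (0,21) 2 'cc'
  13: (21,12) 3 'cce'
  14: (12,1) 1 'c'
  15: (1,9) 2 'cd'
  16: (9,22) 1 'c'
  17: (22,13) 2 'ce'
  18: (13,2) 0 ''
  19: (2,11) 1 'd'
  20: (11,10) 1 'd'
  21: (10,7) 1 'd'
  22: (7,23) 0 ''
  23: (23,19) 3 'ebc'
  24: (19,15) 1 'e'
  25: (15,8) 2 'ec'
  26: (8,14) 1 'e'

n(n+1)/2 = 27·28/2 = 378
Σ LCP = 0 + 1 + 2 + 1 + 0 + 1 + 2 + 1 + 0 + 1 + 1 + 2 + 2 + 3 + 1 + 2 + 1 + 2 + 0 + 1 + 1 + 1 + 0 + 3 + 1 + 2 + 1 = 33
distinct = 378 − 33 = 345

345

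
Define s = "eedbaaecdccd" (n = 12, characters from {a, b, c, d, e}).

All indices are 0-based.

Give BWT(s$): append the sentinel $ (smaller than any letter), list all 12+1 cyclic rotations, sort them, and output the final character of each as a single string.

rank  rotation       last
    0  $eedbaaecdccd  d
    1  aaecdccd$eedb  b
    2  aecdccd$eedba  a
    3  baaecdccd$eed  d
    4  ccd$eedbaaecd  d
    5  cd$eedbaaecdc  c
    6  cdccd$eedbaae  e
    7  d$eedbaaecdcc  c
    8  dbaaecdccd$ee  e
    9  dccd$eedbaaec  c
   10  ecdccd$eedbaa  a
   11  edbaaecdccd$e  e
   12  eedbaaecdccd$  $

dbaddcececae$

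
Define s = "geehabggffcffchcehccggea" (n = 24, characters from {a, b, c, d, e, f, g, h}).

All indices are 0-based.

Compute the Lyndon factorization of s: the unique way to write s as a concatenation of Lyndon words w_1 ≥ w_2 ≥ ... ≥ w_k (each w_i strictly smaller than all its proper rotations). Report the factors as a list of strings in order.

emit factor 1: 'g' (i=0, period=1)
emit factor 2: 'eeh' (i=1, period=3)
emit factor 3: 'abggffcffchcehccgge' (i=4, period=19)
emit factor 4: 'a' (i=23, period=1)

["g", "eeh", "abggffcffchcehccgge", "a"]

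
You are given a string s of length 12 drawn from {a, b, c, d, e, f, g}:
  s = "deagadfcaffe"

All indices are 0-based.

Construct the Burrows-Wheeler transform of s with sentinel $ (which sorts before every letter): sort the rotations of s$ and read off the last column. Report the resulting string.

egcef$afddfaa

rank  rotation       last
    0  $deagadfcaffe  e
    1  adfcaffe$deag  g
    2  affe$deagadfc  c
    3  agadfcaffe$de  e
    4  caffe$deagadf  f
    5  deagadfcaffe$  $
    6  dfcaffe$deaga  a
    7  e$deagadfcaff  f
    8  eagadfcaffe$d  d
    9  fcaffe$deagad  d
   10  fe$deagadfcaf  f
   11  ffe$deagadfca  a
   12  gadfcaffe$dea  a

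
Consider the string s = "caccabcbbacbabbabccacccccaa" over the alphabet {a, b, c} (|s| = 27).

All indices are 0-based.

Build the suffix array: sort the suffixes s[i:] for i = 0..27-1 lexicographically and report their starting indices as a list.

rank→(start, suffix):
  0 → (26, 'a')
  1 → (25, 'aa')
  2 → (12, 'abbabccacccccaa')
  3 → (4, 'abcbbacbabbabccacccccaa')
  4 → (15, 'abccacccccaa')
  5 → (9, 'acbabbabccacccccaa')
  6 → (1, 'accabcbbacbabbabccacccccaa')
  7 → (19, 'acccccaa')
  8 → (11, 'babbabccacccccaa')
  9 → (14, 'babccacccccaa')
  10 → (8, 'bacbabbabccacccccaa')
  11 → (13, 'bbabccacccccaa')
  12 → (7, 'bbacbabbabccacccccaa')
  13 → (5, 'bcbbacbabbabccacccccaa')
  14 → (16, 'bccacccccaa')
  15 → (24, 'caa')
  16 → (3, 'cabcbbacbabbabccacccccaa')
  17 → (0, 'caccabcbbacbabbabccacccccaa')
  18 → (18, 'cacccccaa')
  19 → (10, 'cbabbabccacccccaa')
  20 → (6, 'cbbacbabbabccacccccaa')
  21 → (23, 'ccaa')
  22 → (2, 'ccabcbbacbabbabccacccccaa')
  23 → (17, 'ccacccccaa')
  24 → (22, 'cccaa')
  25 → (21, 'ccccaa')
  26 → (20, 'cccccaa')

[26, 25, 12, 4, 15, 9, 1, 19, 11, 14, 8, 13, 7, 5, 16, 24, 3, 0, 18, 10, 6, 23, 2, 17, 22, 21, 20]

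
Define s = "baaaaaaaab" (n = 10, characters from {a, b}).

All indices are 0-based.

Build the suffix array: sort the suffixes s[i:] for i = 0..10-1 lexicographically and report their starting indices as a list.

[1, 2, 3, 4, 5, 6, 7, 8, 9, 0]

sorted suffixes:
  #0 SA[0]=1  'aaaaaaaab'
  #1 SA[1]=2  'aaaaaaab'
  #2 SA[2]=3  'aaaaaab'
  #3 SA[3]=4  'aaaaab'
  #4 SA[4]=5  'aaaab'
  #5 SA[5]=6  'aaab'
  #6 SA[6]=7  'aab'
  #7 SA[7]=8  'ab'
  #8 SA[8]=9  'b'
  #9 SA[9]=0  'baaaaaaaab'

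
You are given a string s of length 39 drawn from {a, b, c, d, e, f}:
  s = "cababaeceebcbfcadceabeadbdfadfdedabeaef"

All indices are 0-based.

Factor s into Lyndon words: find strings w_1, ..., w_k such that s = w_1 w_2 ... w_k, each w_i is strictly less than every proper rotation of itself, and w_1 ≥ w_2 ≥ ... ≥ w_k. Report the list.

["c", "ababaeceebcbfcadceabeadbdfadfdedabeaef"]

emit factor 1: 'c' (i=0, period=1)
emit factor 2: 'ababaeceebcbfcadceabeadbdfadfdedabeaef' (i=1, period=38)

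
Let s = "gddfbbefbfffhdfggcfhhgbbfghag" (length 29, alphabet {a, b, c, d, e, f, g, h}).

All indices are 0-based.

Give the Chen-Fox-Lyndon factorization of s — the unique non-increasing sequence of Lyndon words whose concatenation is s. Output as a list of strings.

emit factor 1: 'g' (i=0, period=1)
emit factor 2: 'ddf' (i=1, period=3)
emit factor 3: 'bbefbfffhdfggcfhhgbbfgh' (i=4, period=23)
emit factor 4: 'ag' (i=27, period=2)

["g", "ddf", "bbefbfffhdfggcfhhgbbfgh", "ag"]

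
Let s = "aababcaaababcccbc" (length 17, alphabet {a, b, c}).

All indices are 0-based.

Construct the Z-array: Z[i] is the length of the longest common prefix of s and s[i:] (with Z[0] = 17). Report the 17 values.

[17, 1, 0, 1, 0, 0, 2, 6, 1, 0, 1, 0, 0, 0, 0, 0, 0]

Z[0]=17
i=1: outside box; Z[1]=1 extend→box=[1,2)
i=2: outside box; Z[2]=0
i=3: outside box; Z[3]=1 extend→box=[3,4)
i=4: outside box; Z[4]=0
i=5: outside box; Z[5]=0
i=6: outside box; Z[6]=2 extend→box=[6,8)
i=7: min(r-i=1, Z[1]=1)=1; Z[7]=6 extend→box=[7,13)
i=8: min(r-i=5, Z[1]=1)=1; Z[8]=1
i=9: min(r-i=4, Z[2]=0)=0; Z[9]=0
i=10: min(r-i=3, Z[3]=1)=1; Z[10]=1
i=11: min(r-i=2, Z[4]=0)=0; Z[11]=0
i=12: min(r-i=1, Z[5]=0)=0; Z[12]=0
i=13: outside box; Z[13]=0
i=14: outside box; Z[14]=0
i=15: outside box; Z[15]=0
i=16: outside box; Z[16]=0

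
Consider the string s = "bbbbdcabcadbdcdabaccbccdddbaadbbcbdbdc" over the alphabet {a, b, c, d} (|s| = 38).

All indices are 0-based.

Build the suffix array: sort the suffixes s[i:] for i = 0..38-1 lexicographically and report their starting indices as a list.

[27, 15, 6, 17, 28, 9, 26, 16, 0, 1, 30, 2, 7, 31, 20, 33, 35, 3, 11, 37, 5, 8, 19, 32, 18, 21, 13, 22, 14, 25, 29, 34, 10, 36, 4, 12, 24, 23]

rank | idx | suffix
   0 |  27 | aadbbcbdbdc
   1 |  15 | abaccbccdddbaadbbcbdbdc
   2 |   6 | abcadbdcdabaccbccdddbaadbbcbdbdc
   3 |  17 | accbccdddbaadbbcbdbdc
   4 |  28 | adbbcbdbdc
   5 |   9 | adbdcdabaccbccdddbaadbbcbdbdc
   6 |  26 | baadbbcbdbdc
   7 |  16 | baccbccdddbaadbbcbdbdc
   8 |   0 | bbbbdcabcadbdcdabaccbccdddbaadbbcbdbdc
   9 |   1 | bbbdcabcadbdcdabaccbccdddbaadbbcbdbdc
  10 |  30 | bbcbdbdc
  11 |   2 | bbdcabcadbdcdabaccbccdddbaadbbcbdbdc
  12 |   7 | bcadbdcdabaccbccdddbaadbbcbdbdc
  13 |  31 | bcbdbdc
  14 |  20 | bccdddbaadbbcbdbdc
  15 |  33 | bdbdc
  16 |  35 | bdc
  17 |   3 | bdcabcadbdcdabaccbccdddbaadbbcbdbdc
  18 |  11 | bdcdabaccbccdddbaadbbcbdbdc
  19 |  37 | c
  20 |   5 | cabcadbdcdabaccbccdddbaadbbcbdbdc
  21 |   8 | cadbdcdabaccbccdddbaadbbcbdbdc
  22 |  19 | cbccdddbaadbbcbdbdc
  23 |  32 | cbdbdc
  24 |  18 | ccbccdddbaadbbcbdbdc
  25 |  21 | ccdddbaadbbcbdbdc
  26 |  13 | cdabaccbccdddbaadbbcbdbdc
  27 |  22 | cdddbaadbbcbdbdc
  28 |  14 | dabaccbccdddbaadbbcbdbdc
  29 |  25 | dbaadbbcbdbdc
  30 |  29 | dbbcbdbdc
  31 |  34 | dbdc
  32 |  10 | dbdcdabaccbccdddbaadbbcbdbdc
  33 |  36 | dc
  34 |   4 | dcabcadbdcdabaccbccdddbaadbbcbdbdc
  35 |  12 | dcdabaccbccdddbaadbbcbdbdc
  36 |  24 | ddbaadbbcbdbdc
  37 |  23 | dddbaadbbcbdbdc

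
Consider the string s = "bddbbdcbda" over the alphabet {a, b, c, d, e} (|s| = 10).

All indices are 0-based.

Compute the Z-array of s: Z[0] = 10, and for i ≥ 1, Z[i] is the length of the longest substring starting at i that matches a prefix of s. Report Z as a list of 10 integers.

Z[0]=10
i=1: i≥r, start 0; Z[1]=0
i=2: i≥r, start 0; Z[2]=0
i=3: i≥r, start 0; Z[3]=1 scan→box=[3,4)
i=4: i≥r, start 0; Z[4]=2 scan→box=[4,6)
i=5: min(r-i=1, Z[1]=0)=0; Z[5]=0
i=6: i≥r, start 0; Z[6]=0
i=7: i≥r, start 0; Z[7]=2 scan→box=[7,9)
i=8: min(r-i=1, Z[1]=0)=0; Z[8]=0
i=9: i≥r, start 0; Z[9]=0

[10, 0, 0, 1, 2, 0, 0, 2, 0, 0]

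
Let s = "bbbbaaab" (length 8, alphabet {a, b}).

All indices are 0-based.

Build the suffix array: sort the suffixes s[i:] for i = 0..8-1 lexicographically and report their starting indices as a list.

rank→(start, suffix):
  0 → (4, 'aaab')
  1 → (5, 'aab')
  2 → (6, 'ab')
  3 → (7, 'b')
  4 → (3, 'baaab')
  5 → (2, 'bbaaab')
  6 → (1, 'bbbaaab')
  7 → (0, 'bbbbaaab')

[4, 5, 6, 7, 3, 2, 1, 0]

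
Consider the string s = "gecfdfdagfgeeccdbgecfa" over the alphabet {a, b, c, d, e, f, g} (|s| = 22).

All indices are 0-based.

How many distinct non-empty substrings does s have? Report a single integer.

sorted suffixes:
  #0 SA[0]=21  'a'
  #1 SA[1]=7  'agfgeeccdbgecfa'
  #2 SA[2]=16  'bgecfa'
  #3 SA[3]=13  'ccdbgecfa'
  #4 SA[4]=14  'cdbgecfa'
  #5 SA[5]=19  'cfa'
  #6 SA[6]=2  'cfdfdagfgeeccdbgecfa'
  #7 SA[7]=6  'dagfgeeccdbgecfa'
  #8 SA[8]=15  'dbgecfa'
  #9 SA[9]=4  'dfdagfgeeccdbgecfa'
  #10 SA[10]=12  'eccdbgecfa'
  #11 SA[11]=18  'ecfa'
  #12 SA[12]=1  'ecfdfdagfgeeccdbgecfa'
  #13 SA[13]=11  'eeccdbgecfa'
  #14 SA[14]=20  'fa'
  #15 SA[15]=5  'fdagfgeeccdbgecfa'
  #16 SA[16]=3  'fdfdagfgeeccdbgecfa'
  #17 SA[17]=9  'fgeeccdbgecfa'
  #18 SA[18]=17  'gecfa'
  #19 SA[19]=0  'gecfdfdagfgeeccdbgecfa'
  #20 SA[20]=10  'geeccdbgecfa'
  #21 SA[21]=8  'gfgeeccdbgecfa'

SA = [21, 7, 16, 13, 14, 19, 2, 6, 15, 4, 12, 18, 1, 11, 20, 5, 3, 9, 17, 0, 10, 8]
rank  pair      lcp
   1  s[21:],s[7:]  1  'a'
   2  s[7:],s[16:]  0  ''
   3  s[16:],s[13:]  0  ''
   4  s[13:],s[14:]  1  'c'
   5  s[14:],s[19:]  1  'c'
   6  s[19:],s[2:]  2  'cf'
   7  s[2:],s[6:]  0  ''
   8  s[6:],s[15:]  1  'd'
   9  s[15:],s[4:]  1  'd'
  10  s[4:],s[12:]  0  ''
  11  s[12:],s[18:]  2  'ec'
  12  s[18:],s[1:]  3  'ecf'
  13  s[1:],s[11:]  1  'e'
  14  s[11:],s[20:]  0  ''
  15  s[20:],s[5:]  1  'f'
  16  s[5:],s[3:]  2  'fd'
  17  s[3:],s[9:]  1  'f'
  18  s[9:],s[17:]  0  ''
  19  s[17:],s[0:]  4  'gecf'
  20  s[0:],s[10:]  2  'ge'
  21  s[10:],s[8:]  1  'g'

n(n+1)/2 = 22·23/2 = 253
Σ LCP = 0 + 1 + 0 + 0 + 1 + 1 + 2 + 0 + 1 + 1 + 0 + 2 + 3 + 1 + 0 + 1 + 2 + 1 + 0 + 4 + 2 + 1 = 24
distinct = 253 − 24 = 229

229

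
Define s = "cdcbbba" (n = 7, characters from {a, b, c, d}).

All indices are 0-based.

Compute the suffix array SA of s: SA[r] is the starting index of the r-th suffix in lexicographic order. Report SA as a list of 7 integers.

rank→(start, suffix):
  0 → (6, 'a')
  1 → (5, 'ba')
  2 → (4, 'bba')
  3 → (3, 'bbba')
  4 → (2, 'cbbba')
  5 → (0, 'cdcbbba')
  6 → (1, 'dcbbba')

[6, 5, 4, 3, 2, 0, 1]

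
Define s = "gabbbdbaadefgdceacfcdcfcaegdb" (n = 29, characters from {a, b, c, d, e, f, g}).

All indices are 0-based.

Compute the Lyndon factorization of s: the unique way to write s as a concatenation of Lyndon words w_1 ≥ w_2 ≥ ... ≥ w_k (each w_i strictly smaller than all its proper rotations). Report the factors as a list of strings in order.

emit factor 1: 'g' (i=0, period=1)
emit factor 2: 'abbbdb' (i=1, period=6)
emit factor 3: 'aadefgdceacfcdcfcaegdb' (i=7, period=22)

["g", "abbbdb", "aadefgdceacfcdcfcaegdb"]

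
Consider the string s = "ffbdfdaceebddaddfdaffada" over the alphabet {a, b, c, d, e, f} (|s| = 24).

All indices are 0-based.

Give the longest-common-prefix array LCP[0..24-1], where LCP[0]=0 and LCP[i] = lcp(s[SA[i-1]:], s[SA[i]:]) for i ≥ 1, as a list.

rank→(start, suffix):
  0 → (23, 'a')
  1 → (6, 'aceebddaddfdaffada')
  2 → (21, 'ada')
  3 → (13, 'addfdaffada')
  4 → (18, 'affada')
  5 → (10, 'bddaddfdaffada')
  6 → (2, 'bdfdaceebddaddfdaffada')
  7 → (7, 'ceebddaddfdaffada')
  8 → (22, 'da')
  9 → (5, 'daceebddaddfdaffada')
  10 → (12, 'daddfdaffada')
  11 → (17, 'daffada')
  12 → (11, 'ddaddfdaffada')
  13 → (14, 'ddfdaffada')
  14 → (3, 'dfdaceebddaddfdaffada')
  15 → (15, 'dfdaffada')
  16 → (9, 'ebddaddfdaffada')
  17 → (8, 'eebddaddfdaffada')
  18 → (20, 'fada')
  19 → (1, 'fbdfdaceebddaddfdaffada')
  20 → (4, 'fdaceebddaddfdaffada')
  21 → (16, 'fdaffada')
  22 → (19, 'ffada')
  23 → (0, 'ffbdfdaceebddaddfdaffada')

SA = [23, 6, 21, 13, 18, 10, 2, 7, 22, 5, 12, 17, 11, 14, 3, 15, 9, 8, 20, 1, 4, 16, 19, 0]
[i] adj suffixes → lcp
  [1] 23/6 → 1 ('a')
  [2] 6/21 → 1 ('a')
  [3] 21/13 → 2 ('ad')
  [4] 13/18 → 1 ('a')
  [5] 18/10 → 0 ('')
  [6] 10/2 → 2 ('bd')
  [7] 2/7 → 0 ('')
  [8] 7/22 → 0 ('')
  [9] 22/5 → 2 ('da')
  [10] 5/12 → 2 ('da')
  [11] 12/17 → 2 ('da')
  [12] 17/11 → 1 ('d')
  [13] 11/14 → 2 ('dd')
  [14] 14/3 → 1 ('d')
  [15] 3/15 → 4 ('dfda')
  [16] 15/9 → 0 ('')
  [17] 9/8 → 1 ('e')
  [18] 8/20 → 0 ('')
  [19] 20/1 → 1 ('f')
  [20] 1/4 → 1 ('f')
  [21] 4/16 → 3 ('fda')
  [22] 16/19 → 1 ('f')
  [23] 19/0 → 2 ('ff')

[0, 1, 1, 2, 1, 0, 2, 0, 0, 2, 2, 2, 1, 2, 1, 4, 0, 1, 0, 1, 1, 3, 1, 2]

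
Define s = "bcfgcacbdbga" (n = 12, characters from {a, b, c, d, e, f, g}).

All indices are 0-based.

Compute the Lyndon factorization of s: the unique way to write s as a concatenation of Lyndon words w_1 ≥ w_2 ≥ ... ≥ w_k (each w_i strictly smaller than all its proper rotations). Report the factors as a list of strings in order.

emit factor 1: 'bcfgc' (i=0, period=5)
emit factor 2: 'acbdbg' (i=5, period=6)
emit factor 3: 'a' (i=11, period=1)

["bcfgc", "acbdbg", "a"]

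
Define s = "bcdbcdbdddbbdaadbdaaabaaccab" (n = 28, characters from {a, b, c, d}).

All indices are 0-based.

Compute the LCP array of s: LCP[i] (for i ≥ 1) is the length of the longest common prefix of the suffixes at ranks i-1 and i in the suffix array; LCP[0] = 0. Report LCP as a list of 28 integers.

rank→(start, suffix):
  0 → (18, 'aaabaaccab')
  1 → (19, 'aabaaccab')
  2 → (22, 'aaccab')
  3 → (13, 'aadbdaaabaaccab')
  4 → (26, 'ab')
  5 → (20, 'abaaccab')
  6 → (23, 'accab')
  7 → (14, 'adbdaaabaaccab')
  8 → (27, 'b')
  9 → (21, 'baaccab')
  10 → (10, 'bbdaadbdaaabaaccab')
  11 → (0, 'bcdbcdbdddbbdaadbdaaabaaccab')
  12 → (3, 'bcdbdddbbdaadbdaaabaaccab')
  13 → (16, 'bdaaabaaccab')
  14 → (11, 'bdaadbdaaabaaccab')
  15 → (6, 'bdddbbdaadbdaaabaaccab')
  16 → (25, 'cab')
  17 → (24, 'ccab')
  18 → (1, 'cdbcdbdddbbdaadbdaaabaaccab')
  19 → (4, 'cdbdddbbdaadbdaaabaaccab')
  20 → (17, 'daaabaaccab')
  21 → (12, 'daadbdaaabaaccab')
  22 → (9, 'dbbdaadbdaaabaaccab')
  23 → (2, 'dbcdbdddbbdaadbdaaabaaccab')
  24 → (15, 'dbdaaabaaccab')
  25 → (5, 'dbdddbbdaadbdaaabaaccab')
  26 → (8, 'ddbbdaadbdaaabaaccab')
  27 → (7, 'dddbbdaadbdaaabaaccab')

SA = [18, 19, 22, 13, 26, 20, 23, 14, 27, 21, 10, 0, 3, 16, 11, 6, 25, 24, 1, 4, 17, 12, 9, 2, 15, 5, 8, 7]
i: (SA[i-1],SA[i]) lcp shared
  1: (18,19) 2 'aa'
  2: (19,22) 2 'aa'
  3: (22,13) 2 'aa'
  4: (13,26) 1 'a'
  5: (26,20) 2 'ab'
  6: (20,23) 1 'a'
  7: (23,14) 1 'a'
  8: (14,27) 0 ''
  9: (27,21) 1 'b'
  10: (21,10) 1 'b'
  11: (10,0) 1 'b'
  12: (0,3) 4 'bcdb'
  13: (3,16) 1 'b'
  14: (16,11) 4 'bdaa'
  15: (11,6) 2 'bd'
  16: (6,25) 0 ''
  17: (25,24) 1 'c'
  18: (24,1) 1 'c'
  19: (1,4) 3 'cdb'
  20: (4,17) 0 ''
  21: (17,12) 3 'daa'
  22: (12,9) 1 'd'
  23: (9,2) 2 'db'
  24: (2,15) 2 'db'
  25: (15,5) 3 'dbd'
  26: (5,8) 1 'd'
  27: (8,7) 2 'dd'

[0, 2, 2, 2, 1, 2, 1, 1, 0, 1, 1, 1, 4, 1, 4, 2, 0, 1, 1, 3, 0, 3, 1, 2, 2, 3, 1, 2]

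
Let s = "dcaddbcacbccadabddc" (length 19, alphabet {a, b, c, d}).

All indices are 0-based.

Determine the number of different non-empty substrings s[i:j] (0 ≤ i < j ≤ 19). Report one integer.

168

rank | idx | suffix
   0 |  14 | abddc
   1 |   7 | acbccadabddc
   2 |  12 | adabddc
   3 |   2 | addbcacbccadabddc
   4 |   5 | bcacbccadabddc
   5 |   9 | bccadabddc
   6 |  15 | bddc
   7 |  18 | c
   8 |   6 | cacbccadabddc
   9 |  11 | cadabddc
  10 |   1 | caddbcacbccadabddc
  11 |   8 | cbccadabddc
  12 |  10 | ccadabddc
  13 |  13 | dabddc
  14 |   4 | dbcacbccadabddc
  15 |  17 | dc
  16 |   0 | dcaddbcacbccadabddc
  17 |   3 | ddbcacbccadabddc
  18 |  16 | ddc

SA = [14, 7, 12, 2, 5, 9, 15, 18, 6, 11, 1, 8, 10, 13, 4, 17, 0, 3, 16]
rank  pair      lcp
   1  s[14:],s[7:]  1  'a'
   2  s[7:],s[12:]  1  'a'
   3  s[12:],s[2:]  2  'ad'
   4  s[2:],s[5:]  0  ''
   5  s[5:],s[9:]  2  'bc'
   6  s[9:],s[15:]  1  'b'
   7  s[15:],s[18:]  0  ''
   8  s[18:],s[6:]  1  'c'
   9  s[6:],s[11:]  2  'ca'
  10  s[11:],s[1:]  3  'cad'
  11  s[1:],s[8:]  1  'c'
  12  s[8:],s[10:]  1  'c'
  13  s[10:],s[13:]  0  ''
  14  s[13:],s[4:]  1  'd'
  15  s[4:],s[17:]  1  'd'
  16  s[17:],s[0:]  2  'dc'
  17  s[0:],s[3:]  1  'd'
  18  s[3:],s[16:]  2  'dd'

n(n+1)/2 = 19·20/2 = 190
Σ LCP = 0 + 1 + 1 + 2 + 0 + 2 + 1 + 0 + 1 + 2 + 3 + 1 + 1 + 0 + 1 + 1 + 2 + 1 + 2 = 22
distinct = 190 − 22 = 168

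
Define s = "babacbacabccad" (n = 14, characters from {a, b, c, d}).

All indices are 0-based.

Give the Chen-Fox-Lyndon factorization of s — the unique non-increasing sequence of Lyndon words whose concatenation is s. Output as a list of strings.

["b", "abacbacabccad"]

emit factor 1: 'b' (i=0, period=1)
emit factor 2: 'abacbacabccad' (i=1, period=13)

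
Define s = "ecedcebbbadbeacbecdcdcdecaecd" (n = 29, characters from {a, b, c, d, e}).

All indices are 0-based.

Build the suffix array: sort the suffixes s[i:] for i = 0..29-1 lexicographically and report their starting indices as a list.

[13, 9, 25, 8, 7, 6, 11, 15, 24, 14, 27, 17, 19, 21, 4, 1, 28, 10, 18, 20, 3, 22, 12, 5, 23, 26, 16, 0, 2]

sorted suffixes:
  #0 SA[0]=13  'acbecdcdcdecaecd'
  #1 SA[1]=9  'adbeacbecdcdcdecaecd'
  #2 SA[2]=25  'aecd'
  #3 SA[3]=8  'badbeacbecdcdcdecaecd'
  #4 SA[4]=7  'bbadbeacbecdcdcdecaecd'
  #5 SA[5]=6  'bbbadbeacbecdcdcdecaecd'
  #6 SA[6]=11  'beacbecdcdcdecaecd'
  #7 SA[7]=15  'becdcdcdecaecd'
  #8 SA[8]=24  'caecd'
  #9 SA[9]=14  'cbecdcdcdecaecd'
  #10 SA[10]=27  'cd'
  #11 SA[11]=17  'cdcdcdecaecd'
  #12 SA[12]=19  'cdcdecaecd'
  #13 SA[13]=21  'cdecaecd'
  #14 SA[14]=4  'cebbbadbeacbecdcdcdecaecd'
  #15 SA[15]=1  'cedcebbbadbeacbecdcdcdecaecd'
  #16 SA[16]=28  'd'
  #17 SA[17]=10  'dbeacbecdcdcdecaecd'
  #18 SA[18]=18  'dcdcdecaecd'
  #19 SA[19]=20  'dcdecaecd'
  #20 SA[20]=3  'dcebbbadbeacbecdcdcdecaecd'
  #21 SA[21]=22  'decaecd'
  #22 SA[22]=12  'eacbecdcdcdecaecd'
  #23 SA[23]=5  'ebbbadbeacbecdcdcdecaecd'
  #24 SA[24]=23  'ecaecd'
  #25 SA[25]=26  'ecd'
  #26 SA[26]=16  'ecdcdcdecaecd'
  #27 SA[27]=0  'ecedcebbbadbeacbecdcdcdecaecd'
  #28 SA[28]=2  'edcebbbadbeacbecdcdcdecaecd'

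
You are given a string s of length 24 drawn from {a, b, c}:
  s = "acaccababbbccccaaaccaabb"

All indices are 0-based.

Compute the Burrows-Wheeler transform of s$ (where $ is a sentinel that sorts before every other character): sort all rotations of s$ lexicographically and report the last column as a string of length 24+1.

bccacab$acbaaabbcccacaacb

rank  rotation                   last
    0  $acaccababbbccccaaaccaabb  b
    1  aaaccaabb$acaccababbbcccc  c
    2  aabb$acaccababbbccccaaacc  c
    3  aaccaabb$acaccababbbcccca  a
    4  ababbbccccaaaccaabb$acacc  c
    5  abb$acaccababbbccccaaacca  a
    6  abbbccccaaaccaabb$acaccab  b
    7  acaccababbbccccaaaccaabb$  $
    8  accaabb$acaccababbbccccaa  a
    9  accababbbccccaaaccaabb$ac  c
   10  b$acaccababbbccccaaaccaab  b
   11  babbbccccaaaccaabb$acacca  a
   12  bb$acaccababbbccccaaaccaa  a
   13  bbbccccaaaccaabb$acaccaba  a
   14  bbccccaaaccaabb$acaccabab  b
   15  bccccaaaccaabb$acaccababb  b
   16  caaaccaabb$acaccababbbccc  c
   17  caabb$acaccababbbccccaaac  c
   18  cababbbccccaaaccaabb$acac  c
   19  caccababbbccccaaaccaabb$a  a
   20  ccaaaccaabb$acaccababbbcc  c
   21  ccaabb$acaccababbbccccaaa  a
   22  ccababbbccccaaaccaabb$aca  a
   23  cccaaaccaabb$acaccababbbc  c
   24  ccccaaaccaabb$acaccababbb  b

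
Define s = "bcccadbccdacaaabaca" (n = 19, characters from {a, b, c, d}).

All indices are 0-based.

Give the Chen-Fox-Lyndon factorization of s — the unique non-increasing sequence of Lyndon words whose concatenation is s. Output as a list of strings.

["bccc", "adbccd", "ac", "aaabac", "a"]

emit factor 1: 'bccc' (i=0, period=4)
emit factor 2: 'adbccd' (i=4, period=6)
emit factor 3: 'ac' (i=10, period=2)
emit factor 4: 'aaabac' (i=12, period=6)
emit factor 5: 'a' (i=18, period=1)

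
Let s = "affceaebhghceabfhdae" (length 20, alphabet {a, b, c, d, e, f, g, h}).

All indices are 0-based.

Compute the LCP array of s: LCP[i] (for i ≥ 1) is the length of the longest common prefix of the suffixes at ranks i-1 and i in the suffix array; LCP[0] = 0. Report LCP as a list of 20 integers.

rank | idx | suffix
   0 |  13 | abfhdae
   1 |  18 | ae
   2 |   5 | aebhghceabfhdae
   3 |   0 | affceaebhghceabfhdae
   4 |  14 | bfhdae
   5 |   7 | bhghceabfhdae
   6 |  11 | ceabfhdae
   7 |   3 | ceaebhghceabfhdae
   8 |  17 | dae
   9 |  19 | e
  10 |  12 | eabfhdae
  11 |   4 | eaebhghceabfhdae
  12 |   6 | ebhghceabfhdae
  13 |   2 | fceaebhghceabfhdae
  14 |   1 | ffceaebhghceabfhdae
  15 |  15 | fhdae
  16 |   9 | ghceabfhdae
  17 |  10 | hceabfhdae
  18 |  16 | hdae
  19 |   8 | hghceabfhdae

SA = [13, 18, 5, 0, 14, 7, 11, 3, 17, 19, 12, 4, 6, 2, 1, 15, 9, 10, 16, 8]
[i] adj suffixes → lcp
  [1] 13/18 → 1 ('a')
  [2] 18/5 → 2 ('ae')
  [3] 5/0 → 1 ('a')
  [4] 0/14 → 0 ('')
  [5] 14/7 → 1 ('b')
  [6] 7/11 → 0 ('')
  [7] 11/3 → 3 ('cea')
  [8] 3/17 → 0 ('')
  [9] 17/19 → 0 ('')
  [10] 19/12 → 1 ('e')
  [11] 12/4 → 2 ('ea')
  [12] 4/6 → 1 ('e')
  [13] 6/2 → 0 ('')
  [14] 2/1 → 1 ('f')
  [15] 1/15 → 1 ('f')
  [16] 15/9 → 0 ('')
  [17] 9/10 → 0 ('')
  [18] 10/16 → 1 ('h')
  [19] 16/8 → 1 ('h')

[0, 1, 2, 1, 0, 1, 0, 3, 0, 0, 1, 2, 1, 0, 1, 1, 0, 0, 1, 1]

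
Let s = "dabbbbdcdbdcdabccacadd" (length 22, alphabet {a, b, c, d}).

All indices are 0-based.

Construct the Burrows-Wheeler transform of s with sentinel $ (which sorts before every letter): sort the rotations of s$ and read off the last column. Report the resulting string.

dddccabbadbcabddd$ccbba

rank  rotation                 last
    0  $dabbbbdcdbdcdabccacadd  d
    1  abbbbdcdbdcdabccacadd$d  d
    2  abccacadd$dabbbbdcdbdcd  d
    3  acadd$dabbbbdcdbdcdabcc  c
    4  add$dabbbbdcdbdcdabccac  c
    5  bbbbdcdbdcdabccacadd$da  a
    6  bbbdcdbdcdabccacadd$dab  b
    7  bbdcdbdcdabccacadd$dabb  b
    8  bccacadd$dabbbbdcdbdcda  a
    9  bdcdabccacadd$dabbbbdcd  d
   10  bdcdbdcdabccacadd$dabbb  b
   11  cacadd$dabbbbdcdbdcdabc  c
   12  cadd$dabbbbdcdbdcdabcca  a
   13  ccacadd$dabbbbdcdbdcdab  b
   14  cdabccacadd$dabbbbdcdbd  d
   15  cdbdcdabccacadd$dabbbbd  d
   16  d$dabbbbdcdbdcdabccacad  d
   17  dabbbbdcdbdcdabccacadd$  $
   18  dabccacadd$dabbbbdcdbdc  c
   19  dbdcdabccacadd$dabbbbdc  c
   20  dcdabccacadd$dabbbbdcdb  b
   21  dcdbdcdabccacadd$dabbbb  b
   22  dd$dabbbbdcdbdcdabccaca  a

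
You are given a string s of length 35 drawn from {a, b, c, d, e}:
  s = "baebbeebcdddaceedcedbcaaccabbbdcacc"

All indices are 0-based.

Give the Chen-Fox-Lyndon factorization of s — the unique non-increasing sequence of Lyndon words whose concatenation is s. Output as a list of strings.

["b", "aebbeebcddd", "aceedcedbc", "aaccabbbdcacc"]

emit factor 1: 'b' (i=0, period=1)
emit factor 2: 'aebbeebcddd' (i=1, period=11)
emit factor 3: 'aceedcedbc' (i=12, period=10)
emit factor 4: 'aaccabbbdcacc' (i=22, period=13)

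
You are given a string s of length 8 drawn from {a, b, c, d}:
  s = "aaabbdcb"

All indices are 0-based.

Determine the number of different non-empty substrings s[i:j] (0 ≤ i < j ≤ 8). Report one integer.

sorted suffixes:
  #0 SA[0]=0  'aaabbdcb'
  #1 SA[1]=1  'aabbdcb'
  #2 SA[2]=2  'abbdcb'
  #3 SA[3]=7  'b'
  #4 SA[4]=3  'bbdcb'
  #5 SA[5]=4  'bdcb'
  #6 SA[6]=6  'cb'
  #7 SA[7]=5  'dcb'

SA = [0, 1, 2, 7, 3, 4, 6, 5]
i: (SA[i-1],SA[i]) lcp shared
  1: (0,1) 2 'aa'
  2: (1,2) 1 'a'
  3: (2,7) 0 ''
  4: (7,3) 1 'b'
  5: (3,4) 1 'b'
  6: (4,6) 0 ''
  7: (6,5) 0 ''

n(n+1)/2 = 8·9/2 = 36
Σ LCP = 0 + 2 + 1 + 0 + 1 + 1 + 0 + 0 = 5
distinct = 36 − 5 = 31

31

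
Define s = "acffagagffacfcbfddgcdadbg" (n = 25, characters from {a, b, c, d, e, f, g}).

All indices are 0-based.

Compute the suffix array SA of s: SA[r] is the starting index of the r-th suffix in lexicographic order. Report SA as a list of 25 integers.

[10, 0, 21, 4, 6, 14, 23, 13, 19, 11, 1, 20, 22, 16, 17, 9, 3, 12, 15, 8, 2, 24, 5, 18, 7]

sorted suffixes:
  #0 SA[0]=10  'acfcbfddgcdadbg'
  #1 SA[1]=0  'acffagagffacfcbfddgcdadbg'
  #2 SA[2]=21  'adbg'
  #3 SA[3]=4  'agagffacfcbfddgcdadbg'
  #4 SA[4]=6  'agffacfcbfddgcdadbg'
  #5 SA[5]=14  'bfddgcdadbg'
  #6 SA[6]=23  'bg'
  #7 SA[7]=13  'cbfddgcdadbg'
  #8 SA[8]=19  'cdadbg'
  #9 SA[9]=11  'cfcbfddgcdadbg'
  #10 SA[10]=1  'cffagagffacfcbfddgcdadbg'
  #11 SA[11]=20  'dadbg'
  #12 SA[12]=22  'dbg'
  #13 SA[13]=16  'ddgcdadbg'
  #14 SA[14]=17  'dgcdadbg'
  #15 SA[15]=9  'facfcbfddgcdadbg'
  #16 SA[16]=3  'fagagffacfcbfddgcdadbg'
  #17 SA[17]=12  'fcbfddgcdadbg'
  #18 SA[18]=15  'fddgcdadbg'
  #19 SA[19]=8  'ffacfcbfddgcdadbg'
  #20 SA[20]=2  'ffagagffacfcbfddgcdadbg'
  #21 SA[21]=24  'g'
  #22 SA[22]=5  'gagffacfcbfddgcdadbg'
  #23 SA[23]=18  'gcdadbg'
  #24 SA[24]=7  'gffacfcbfddgcdadbg'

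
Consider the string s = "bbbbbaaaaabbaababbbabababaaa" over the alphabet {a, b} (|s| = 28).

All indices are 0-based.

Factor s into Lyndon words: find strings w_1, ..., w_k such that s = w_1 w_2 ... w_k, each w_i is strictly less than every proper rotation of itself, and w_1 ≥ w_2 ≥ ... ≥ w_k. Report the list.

emit factor 1: 'b' (i=0, period=1)
emit factor 2: 'b' (i=1, period=1)
emit factor 3: 'b' (i=2, period=1)
emit factor 4: 'b' (i=3, period=1)
emit factor 5: 'b' (i=4, period=1)
emit factor 6: 'aaaaabbaababbbababab' (i=5, period=20)
emit factor 7: 'a' (i=25, period=1)
emit factor 8: 'a' (i=26, period=1)
emit factor 9: 'a' (i=27, period=1)

["b", "b", "b", "b", "b", "aaaaabbaababbbababab", "a", "a", "a"]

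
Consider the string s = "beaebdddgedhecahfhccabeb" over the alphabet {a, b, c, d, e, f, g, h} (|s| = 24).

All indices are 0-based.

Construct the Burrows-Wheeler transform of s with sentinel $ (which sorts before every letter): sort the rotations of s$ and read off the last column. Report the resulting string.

bcecee$acehbddebbahghdfda

rank  rotation                   last
    0  $beaebdddgedhecahfhccabeb  b
    1  abeb$beaebdddgedhecahfhcc  c
    2  aebdddgedhecahfhccabeb$be  e
    3  ahfhccabeb$beaebdddgedhec  c
    4  b$beaebdddgedhecahfhccabe  e
    5  bdddgedhecahfhccabeb$beae  e
    6  beaebdddgedhecahfhccabeb$  $
    7  beb$beaebdddgedhecahfhcca  a
    8  cabeb$beaebdddgedhecahfhc  c
    9  cahfhccabeb$beaebdddgedhe  e
   10  ccabeb$beaebdddgedhecahfh  h
   11  dddgedhecahfhccabeb$beaeb  b
   12  ddgedhecahfhccabeb$beaebd  d
   13  dgedhecahfhccabeb$beaebdd  d
   14  dhecahfhccabeb$beaebdddge  e
   15  eaebdddgedhecahfhccabeb$b  b
   16  eb$beaebdddgedhecahfhccab  b
   17  ebdddgedhecahfhccabeb$bea  a
   18  ecahfhccabeb$beaebdddgedh  h
   19  edhecahfhccabeb$beaebdddg  g
   20  fhccabeb$beaebdddgedhecah  h
   21  gedhecahfhccabeb$beaebddd  d
   22  hccabeb$beaebdddgedhecahf  f
   23  hecahfhccabeb$beaebdddged  d
   24  hfhccabeb$beaebdddgedheca  a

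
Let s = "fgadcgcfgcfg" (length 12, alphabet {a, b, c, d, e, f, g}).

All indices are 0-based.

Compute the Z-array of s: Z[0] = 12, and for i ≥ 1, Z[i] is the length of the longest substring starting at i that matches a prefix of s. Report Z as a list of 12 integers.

Z[0]=12
i=1: i≥r, start 0; Z[1]=0
i=2: i≥r, start 0; Z[2]=0
i=3: i≥r, start 0; Z[3]=0
i=4: i≥r, start 0; Z[4]=0
i=5: i≥r, start 0; Z[5]=0
i=6: i≥r, start 0; Z[6]=0
i=7: i≥r, start 0; Z[7]=2 scan→box=[7,9)
i=8: min(r-i=1, Z[1]=0)=0; Z[8]=0
i=9: i≥r, start 0; Z[9]=0
i=10: i≥r, start 0; Z[10]=2 scan→box=[10,12)
i=11: min(r-i=1, Z[1]=0)=0; Z[11]=0

[12, 0, 0, 0, 0, 0, 0, 2, 0, 0, 2, 0]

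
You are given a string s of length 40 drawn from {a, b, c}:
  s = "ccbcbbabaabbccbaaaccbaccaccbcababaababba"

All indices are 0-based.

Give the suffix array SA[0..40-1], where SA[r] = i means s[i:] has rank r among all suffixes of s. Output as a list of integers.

[39, 15, 33, 8, 16, 31, 6, 29, 34, 36, 9, 21, 17, 24, 38, 14, 32, 7, 30, 5, 35, 20, 37, 4, 10, 27, 2, 11, 28, 23, 13, 19, 3, 26, 1, 22, 12, 18, 25, 0]

rank | idx | suffix
   0 |  39 | a
   1 |  15 | aaaccbaccaccbcababaababba
   2 |  33 | aababba
   3 |   8 | aabbccbaaaccbaccaccbcababaababba
   4 |  16 | aaccbaccaccbcababaababba
   5 |  31 | abaababba
   6 |   6 | abaabbccbaaaccbaccaccbcababaababba
   7 |  29 | ababaababba
   8 |  34 | ababba
   9 |  36 | abba
  10 |   9 | abbccbaaaccbaccaccbcababaababba
  11 |  21 | accaccbcababaababba
  12 |  17 | accbaccaccbcababaababba
  13 |  24 | accbcababaababba
  14 |  38 | ba
  15 |  14 | baaaccbaccaccbcababaababba
  16 |  32 | baababba
  17 |   7 | baabbccbaaaccbaccaccbcababaababba
  18 |  30 | babaababba
  19 |   5 | babaabbccbaaaccbaccaccbcababaababba
  20 |  35 | babba
  21 |  20 | baccaccbcababaababba
  22 |  37 | bba
  23 |   4 | bbabaabbccbaaaccbaccaccbcababaababba
  24 |  10 | bbccbaaaccbaccaccbcababaababba
  25 |  27 | bcababaababba
  26 |   2 | bcbbabaabbccbaaaccbaccaccbcababaababba
  27 |  11 | bccbaaaccbaccaccbcababaababba
  28 |  28 | cababaababba
  29 |  23 | caccbcababaababba
  30 |  13 | cbaaaccbaccaccbcababaababba
  31 |  19 | cbaccaccbcababaababba
  32 |   3 | cbbabaabbccbaaaccbaccaccbcababaababba
  33 |  26 | cbcababaababba
  34 |   1 | cbcbbabaabbccbaaaccbaccaccbcababaababba
  35 |  22 | ccaccbcababaababba
  36 |  12 | ccbaaaccbaccaccbcababaababba
  37 |  18 | ccbaccaccbcababaababba
  38 |  25 | ccbcababaababba
  39 |   0 | ccbcbbabaabbccbaaaccbaccaccbcababaababba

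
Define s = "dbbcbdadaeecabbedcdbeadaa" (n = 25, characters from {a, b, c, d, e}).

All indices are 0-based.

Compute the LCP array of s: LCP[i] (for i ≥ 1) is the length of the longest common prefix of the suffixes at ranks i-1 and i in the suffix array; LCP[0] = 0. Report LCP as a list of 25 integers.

rank→(start, suffix):
  0 → (24, 'a')
  1 → (23, 'aa')
  2 → (12, 'abbedcdbeadaa')
  3 → (21, 'adaa')
  4 → (6, 'adaeecabbedcdbeadaa')
  5 → (8, 'aeecabbedcdbeadaa')
  6 → (1, 'bbcbdadaeecabbedcdbeadaa')
  7 → (13, 'bbedcdbeadaa')
  8 → (2, 'bcbdadaeecabbedcdbeadaa')
  9 → (4, 'bdadaeecabbedcdbeadaa')
  10 → (19, 'beadaa')
  11 → (14, 'bedcdbeadaa')
  12 → (11, 'cabbedcdbeadaa')
  13 → (3, 'cbdadaeecabbedcdbeadaa')
  14 → (17, 'cdbeadaa')
  15 → (22, 'daa')
  16 → (5, 'dadaeecabbedcdbeadaa')
  17 → (7, 'daeecabbedcdbeadaa')
  18 → (0, 'dbbcbdadaeecabbedcdbeadaa')
  19 → (18, 'dbeadaa')
  20 → (16, 'dcdbeadaa')
  21 → (20, 'eadaa')
  22 → (10, 'ecabbedcdbeadaa')
  23 → (15, 'edcdbeadaa')
  24 → (9, 'eecabbedcdbeadaa')

SA = [24, 23, 12, 21, 6, 8, 1, 13, 2, 4, 19, 14, 11, 3, 17, 22, 5, 7, 0, 18, 16, 20, 10, 15, 9]
[i] adj suffixes → lcp
  [1] 24/23 → 1 ('a')
  [2] 23/12 → 1 ('a')
  [3] 12/21 → 1 ('a')
  [4] 21/6 → 3 ('ada')
  [5] 6/8 → 1 ('a')
  [6] 8/1 → 0 ('')
  [7] 1/13 → 2 ('bb')
  [8] 13/2 → 1 ('b')
  [9] 2/4 → 1 ('b')
  [10] 4/19 → 1 ('b')
  [11] 19/14 → 2 ('be')
  [12] 14/11 → 0 ('')
  [13] 11/3 → 1 ('c')
  [14] 3/17 → 1 ('c')
  [15] 17/22 → 0 ('')
  [16] 22/5 → 2 ('da')
  [17] 5/7 → 2 ('da')
  [18] 7/0 → 1 ('d')
  [19] 0/18 → 2 ('db')
  [20] 18/16 → 1 ('d')
  [21] 16/20 → 0 ('')
  [22] 20/10 → 1 ('e')
  [23] 10/15 → 1 ('e')
  [24] 15/9 → 1 ('e')

[0, 1, 1, 1, 3, 1, 0, 2, 1, 1, 1, 2, 0, 1, 1, 0, 2, 2, 1, 2, 1, 0, 1, 1, 1]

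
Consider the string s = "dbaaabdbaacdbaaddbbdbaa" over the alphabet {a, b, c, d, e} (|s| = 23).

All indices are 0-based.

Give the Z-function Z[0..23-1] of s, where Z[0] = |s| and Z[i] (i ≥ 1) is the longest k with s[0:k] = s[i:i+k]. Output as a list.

Z[0]=23
i=1: i≥r, start 0; Z[1]=0
i=2: i≥r, start 0; Z[2]=0
i=3: i≥r, start 0; Z[3]=0
i=4: i≥r, start 0; Z[4]=0
i=5: i≥r, start 0; Z[5]=0
i=6: i≥r, start 0; Z[6]=4 grow→box=[6,10)
i=7: min(r-i=3, Z[1]=0)=0; Z[7]=0
i=8: min(r-i=2, Z[2]=0)=0; Z[8]=0
i=9: min(r-i=1, Z[3]=0)=0; Z[9]=0
i=10: i≥r, start 0; Z[10]=0
i=11: i≥r, start 0; Z[11]=4 grow→box=[11,15)
i=12: min(r-i=3, Z[1]=0)=0; Z[12]=0
i=13: min(r-i=2, Z[2]=0)=0; Z[13]=0
i=14: min(r-i=1, Z[3]=0)=0; Z[14]=0
i=15: i≥r, start 0; Z[15]=1 grow→box=[15,16)
i=16: i≥r, start 0; Z[16]=2 grow→box=[16,18)
i=17: min(r-i=1, Z[1]=0)=0; Z[17]=0
i=18: i≥r, start 0; Z[18]=0
i=19: i≥r, start 0; Z[19]=4 grow→box=[19,23)
i=20: min(r-i=3, Z[1]=0)=0; Z[20]=0
i=21: min(r-i=2, Z[2]=0)=0; Z[21]=0
i=22: min(r-i=1, Z[3]=0)=0; Z[22]=0

[23, 0, 0, 0, 0, 0, 4, 0, 0, 0, 0, 4, 0, 0, 0, 1, 2, 0, 0, 4, 0, 0, 0]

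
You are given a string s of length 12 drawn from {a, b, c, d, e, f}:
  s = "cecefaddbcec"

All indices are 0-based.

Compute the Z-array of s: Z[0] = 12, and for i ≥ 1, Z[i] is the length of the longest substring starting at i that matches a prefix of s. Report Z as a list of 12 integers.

[12, 0, 2, 0, 0, 0, 0, 0, 0, 3, 0, 1]

Z[0]=12
i=1: outside box; Z[1]=0
i=2: outside box; Z[2]=2 grow→box=[2,4)
i=3: min(r-i=1, Z[1]=0)=0; Z[3]=0
i=4: outside box; Z[4]=0
i=5: outside box; Z[5]=0
i=6: outside box; Z[6]=0
i=7: outside box; Z[7]=0
i=8: outside box; Z[8]=0
i=9: outside box; Z[9]=3 grow→box=[9,12)
i=10: min(r-i=2, Z[1]=0)=0; Z[10]=0
i=11: min(r-i=1, Z[2]=2)=1; Z[11]=1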